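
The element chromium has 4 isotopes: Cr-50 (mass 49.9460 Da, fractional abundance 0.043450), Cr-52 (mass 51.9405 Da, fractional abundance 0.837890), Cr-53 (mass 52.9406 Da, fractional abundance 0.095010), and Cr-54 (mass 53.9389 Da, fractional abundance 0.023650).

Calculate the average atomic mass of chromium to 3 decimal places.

The abundance-weighted mean is 0.043450 × 49.9460 + 0.837890 × 51.9405 + 0.095010 × 52.9406 + 0.023650 × 53.9389
= 2.17015 + 43.52043 + 5.02989 + 1.27565 = 51.99612 Da

51.996 Da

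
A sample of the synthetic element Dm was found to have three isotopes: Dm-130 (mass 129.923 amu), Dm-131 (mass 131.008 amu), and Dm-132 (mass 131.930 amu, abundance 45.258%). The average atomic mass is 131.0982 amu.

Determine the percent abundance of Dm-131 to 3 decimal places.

The remaining 54.742% is split between Dm-130 (fraction x) and Dm-131 (fraction 0.54742 − x).
Substituting: 129.923x + 131.008(0.54742 − x) = 71.3893206
(129.923 − 131.008)x = -0.32707876  ⇒  x = 0.30146, y = 0.24596
Dm-130: 30.146%, Dm-131: 24.596%.

24.596%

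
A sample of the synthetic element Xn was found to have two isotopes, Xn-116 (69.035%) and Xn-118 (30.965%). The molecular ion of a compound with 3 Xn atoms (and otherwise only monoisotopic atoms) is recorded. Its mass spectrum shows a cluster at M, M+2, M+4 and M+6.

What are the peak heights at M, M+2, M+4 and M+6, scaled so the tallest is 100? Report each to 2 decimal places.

Expanding (0.69035 + 0.30965)^3:
P(M) = 0.69035^3 = 0.329009
P(M+2) = 3 × 0.69035^2 × 0.30965^1 = 0.442722
P(M+4) = 3 × 0.69035^1 × 0.30965^2 = 0.198579
P(M+6) = 0.30965^3 = 0.029690
The M+2 peak is largest (0.442722); scaling to 100 gives 74.32 : 100.00 : 44.85 : 6.71.

74.32 : 100.00 : 44.85 : 6.71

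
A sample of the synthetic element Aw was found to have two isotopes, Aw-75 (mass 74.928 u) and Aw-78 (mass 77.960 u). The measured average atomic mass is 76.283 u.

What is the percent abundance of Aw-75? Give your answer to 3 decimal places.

55.310%

Let x be the fractional abundance of Aw-75; then Aw-78 has abundance 1 − x.
74.928·x + 77.960·(1 − x) = 76.283
(74.928 − 77.960)·x = 76.283 − 77.960
x = -1.677 / -3.032 = 0.55310 → 55.310% Aw-75, 44.690% Aw-78.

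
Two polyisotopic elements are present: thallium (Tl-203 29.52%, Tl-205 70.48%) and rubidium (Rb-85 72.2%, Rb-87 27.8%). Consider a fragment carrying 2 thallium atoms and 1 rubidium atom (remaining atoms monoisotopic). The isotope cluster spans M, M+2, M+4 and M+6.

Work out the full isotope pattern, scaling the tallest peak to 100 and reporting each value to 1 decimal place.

13.3 : 68.4 : 100.0 : 29.1

Thallium pattern (n=2): 0.08714304 : 0.41611392 : 0.49674304
Rubidium pattern (n=1): 0.7220 : 0.2780
Convolve the two distributions (both contribute in 2-u steps):
  M: 0.08714304×0.7220 = 0.062917
  M+2: 0.08714304×0.2780 + 0.41611392×0.7220 = 0.324660
  M+4: 0.41611392×0.2780 + 0.49674304×0.7220 = 0.474328
  M+6: 0.49674304×0.2780 = 0.138095
Scale to base peak (0.474328) = 100: 13.3 : 68.4 : 100.0 : 29.1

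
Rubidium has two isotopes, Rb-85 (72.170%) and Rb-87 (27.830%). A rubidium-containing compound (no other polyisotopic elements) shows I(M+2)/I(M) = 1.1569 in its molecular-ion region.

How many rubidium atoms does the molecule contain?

3

With n Rb atoms, P(M+2)/P(M) = C(n,1)·p^(n−1)q / p^n = n·q/p = n · 0.27830/0.72170.
n = 1.1569 × 0.72170/0.27830 = 3.00 ≈ 3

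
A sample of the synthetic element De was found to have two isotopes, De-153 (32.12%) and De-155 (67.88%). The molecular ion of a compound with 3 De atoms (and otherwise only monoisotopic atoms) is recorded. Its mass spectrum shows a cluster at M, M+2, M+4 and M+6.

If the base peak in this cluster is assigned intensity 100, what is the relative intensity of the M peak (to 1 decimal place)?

Term probabilities: M 0.0331, M+2 0.2101, M+4 0.4440, M+6 0.3128. Base peak = M+4.
P(M+4) = C(3,2) × 0.3212^1 × 0.6788^2 = 3 × 0.3212 × 0.46076944 = 0.443997 (base)
P(M) = C(3,0) × 0.3212^3 × 0.6788^0 = 1 × 0.03313802 × 1.0000 = 0.033138
Relative intensity = 0.033138 / 0.443997 × 100 = 7.5

7.5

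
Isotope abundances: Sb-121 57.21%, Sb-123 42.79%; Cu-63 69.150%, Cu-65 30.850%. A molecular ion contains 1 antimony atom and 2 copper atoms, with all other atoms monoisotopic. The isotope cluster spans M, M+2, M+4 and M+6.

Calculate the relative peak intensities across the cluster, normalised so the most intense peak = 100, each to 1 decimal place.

61.0 : 100.0 : 52.8 : 9.1

Antimony pattern (n=1): 0.5721 : 0.4279
Copper pattern (n=2): 0.47817225 : 0.4266555 : 0.09517225
Convolve the two distributions (both contribute in 2-u steps):
  M: 0.5721×0.47817225 = 0.273562
  M+2: 0.5721×0.4266555 + 0.4279×0.47817225 = 0.448700
  M+4: 0.5721×0.09517225 + 0.4279×0.4266555 = 0.237014
  M+6: 0.4279×0.09517225 = 0.040724
Scale to base peak (0.448700) = 100: 61.0 : 100.0 : 52.8 : 9.1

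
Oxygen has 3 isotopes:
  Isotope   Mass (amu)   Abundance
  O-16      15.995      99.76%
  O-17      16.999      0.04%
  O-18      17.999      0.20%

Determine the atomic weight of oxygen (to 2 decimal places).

The abundance-weighted mean is 0.9976 × 15.995 + 0.0004 × 16.999 + 0.0020 × 17.999
= 15.9566 + 0.0068 + 0.0360 = 15.9994 amu

16.00 amu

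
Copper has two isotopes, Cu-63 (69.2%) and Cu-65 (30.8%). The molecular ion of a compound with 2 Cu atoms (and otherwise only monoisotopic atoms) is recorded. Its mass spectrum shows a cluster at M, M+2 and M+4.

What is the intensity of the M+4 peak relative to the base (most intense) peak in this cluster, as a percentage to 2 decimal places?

(0.692 + 0.308)^2 gives M 0.4789, M+2 0.4263, M+4 0.0949; the largest is M.
P(M) = C(2,0) × 0.692^2 × 0.308^0 = 1 × 0.478864 × 1.0000 = 0.478864 (base)
P(M+4) = C(2,2) × 0.692^0 × 0.308^2 = 1 × 1.0000 × 0.094864 = 0.094864
Relative intensity = 0.094864 / 0.478864 × 100 = 19.81

19.81%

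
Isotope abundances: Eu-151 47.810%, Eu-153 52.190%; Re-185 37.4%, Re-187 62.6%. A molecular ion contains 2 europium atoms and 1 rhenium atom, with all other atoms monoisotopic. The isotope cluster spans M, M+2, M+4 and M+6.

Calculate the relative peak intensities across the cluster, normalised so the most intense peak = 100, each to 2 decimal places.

Europium pattern (n=2): 0.22857961 : 0.49904078 : 0.27237961
Rhenium pattern (n=1): 0.3740 : 0.6260
Convolve the two distributions (both contribute in 2-u steps):
  M: 0.22857961×0.3740 = 0.085489
  M+2: 0.22857961×0.6260 + 0.49904078×0.3740 = 0.329732
  M+4: 0.49904078×0.6260 + 0.27237961×0.3740 = 0.414270
  M+6: 0.27237961×0.6260 = 0.170510
Scale to base peak (0.414270) = 100: 20.64 : 79.59 : 100.00 : 41.16

20.64 : 79.59 : 100.00 : 41.16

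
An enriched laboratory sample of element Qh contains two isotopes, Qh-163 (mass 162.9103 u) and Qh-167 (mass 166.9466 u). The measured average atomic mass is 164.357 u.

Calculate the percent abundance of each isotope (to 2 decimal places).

Qh-163: 64.16%, Qh-167: 35.84%

Writing the weighted mean with unknown fraction x of Qh-163:
162.9103·x + 166.9466·(1 − x) = 164.357
(162.9103 − 166.9466)·x = 164.357 − 166.9466
x = -2.5896 / -4.0363 = 0.64158 → 64.16% Qh-163, 35.84% Qh-167.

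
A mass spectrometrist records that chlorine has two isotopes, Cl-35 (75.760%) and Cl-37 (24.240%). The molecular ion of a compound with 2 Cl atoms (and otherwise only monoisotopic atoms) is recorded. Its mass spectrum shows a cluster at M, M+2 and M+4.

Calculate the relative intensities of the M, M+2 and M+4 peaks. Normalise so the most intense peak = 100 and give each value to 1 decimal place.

Expanding (0.75760 + 0.24240)^2:
P(M) = 0.75760^2 = 0.573958
P(M+2) = 2 × 0.75760^1 × 0.24240^1 = 0.367284
P(M+4) = 0.24240^2 = 0.058758
The M peak is largest (0.573958); scaling to 100 gives 100.0 : 64.0 : 10.2.

100.0 : 64.0 : 10.2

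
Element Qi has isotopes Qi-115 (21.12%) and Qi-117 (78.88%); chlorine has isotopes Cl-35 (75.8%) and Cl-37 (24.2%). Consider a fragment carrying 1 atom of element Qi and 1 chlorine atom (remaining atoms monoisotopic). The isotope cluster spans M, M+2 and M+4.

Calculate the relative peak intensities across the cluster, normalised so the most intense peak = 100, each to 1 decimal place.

Element Qi pattern (n=1): 0.2112 : 0.7888
Chlorine pattern (n=1): 0.7580 : 0.2420
Convolve the two distributions (both contribute in 2-u steps):
  M: 0.2112×0.7580 = 0.160090
  M+2: 0.2112×0.2420 + 0.7888×0.7580 = 0.649021
  M+4: 0.7888×0.2420 = 0.190890
Scale to base peak (0.649021) = 100: 24.7 : 100.0 : 29.4

24.7 : 100.0 : 29.4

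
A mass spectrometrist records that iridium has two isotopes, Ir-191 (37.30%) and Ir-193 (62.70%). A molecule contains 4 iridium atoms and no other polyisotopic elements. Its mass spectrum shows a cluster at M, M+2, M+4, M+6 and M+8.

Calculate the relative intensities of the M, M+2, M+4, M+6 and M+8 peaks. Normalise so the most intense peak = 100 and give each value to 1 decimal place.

Each Ir atom is independently Ir-191 (p = 0.3730) or Ir-193 (q = 0.6270); the cluster is the binomial expansion (p + q)^4.
P(M) = 0.3730^4 = 0.019357
P(M+2) = 4 × 0.3730^3 × 0.6270^1 = 0.130153
P(M+4) = 6 × 0.3730^2 × 0.6270^2 = 0.328174
P(M+6) = 4 × 0.3730^1 × 0.6270^3 = 0.367766
P(M+8) = 0.6270^4 = 0.154550
The M+6 peak is largest (0.367766); scaling to 100 gives 5.3 : 35.4 : 89.2 : 100.0 : 42.0.

5.3 : 35.4 : 89.2 : 100.0 : 42.0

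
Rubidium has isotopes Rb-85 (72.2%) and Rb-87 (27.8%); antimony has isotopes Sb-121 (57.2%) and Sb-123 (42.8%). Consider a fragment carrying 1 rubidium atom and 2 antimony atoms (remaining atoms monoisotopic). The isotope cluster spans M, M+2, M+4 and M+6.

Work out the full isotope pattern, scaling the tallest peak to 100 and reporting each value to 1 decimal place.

Rubidium pattern (n=1): 0.7220 : 0.2780
Antimony pattern (n=2): 0.327184 : 0.489632 : 0.183184
Convolve the two distributions (both contribute in 2-u steps):
  M: 0.7220×0.327184 = 0.236227
  M+2: 0.7220×0.489632 + 0.2780×0.327184 = 0.444471
  M+4: 0.7220×0.183184 + 0.2780×0.489632 = 0.268377
  M+6: 0.2780×0.183184 = 0.050925
Scale to base peak (0.444471) = 100: 53.1 : 100.0 : 60.4 : 11.5

53.1 : 100.0 : 60.4 : 11.5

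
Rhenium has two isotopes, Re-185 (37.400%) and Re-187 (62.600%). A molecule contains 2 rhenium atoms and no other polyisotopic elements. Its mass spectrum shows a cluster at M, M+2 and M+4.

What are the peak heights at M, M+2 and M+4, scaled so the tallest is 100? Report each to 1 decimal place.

29.9 : 100.0 : 83.7

Each Re atom is independently Re-185 (p = 0.37400) or Re-187 (q = 0.62600); the cluster is the binomial expansion (p + q)^2.
P(M) = 0.37400^2 = 0.139876
P(M+2) = 2 × 0.37400^1 × 0.62600^1 = 0.468248
P(M+4) = 0.62600^2 = 0.391876
The M+2 peak is largest (0.468248); scaling to 100 gives 29.9 : 100.0 : 83.7.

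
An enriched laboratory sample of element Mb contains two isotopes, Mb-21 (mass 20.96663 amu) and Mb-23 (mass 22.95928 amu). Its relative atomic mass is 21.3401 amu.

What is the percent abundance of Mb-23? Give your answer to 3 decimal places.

Let x be the fractional abundance of Mb-21; then Mb-23 has abundance 1 − x.
20.96663·x + 22.95928·(1 − x) = 21.3401
(20.96663 − 22.95928)·x = 21.3401 − 22.95928
x = -1.61918 / -1.99265 = 0.81258 → 81.258% Mb-21, 18.742% Mb-23.

18.742%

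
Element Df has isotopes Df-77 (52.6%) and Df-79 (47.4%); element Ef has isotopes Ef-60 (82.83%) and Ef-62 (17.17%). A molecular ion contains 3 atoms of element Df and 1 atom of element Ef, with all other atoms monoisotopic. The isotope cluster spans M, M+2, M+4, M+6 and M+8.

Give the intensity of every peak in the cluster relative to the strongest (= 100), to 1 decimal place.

Element Df pattern (n=3): 0.14553158 : 0.39343327 : 0.35453873 : 0.10649642
Element Ef pattern (n=1): 0.8283 : 0.1717
Convolve the two distributions (both contribute in 2-u steps):
  M: 0.14553158×0.8283 = 0.120544
  M+2: 0.14553158×0.1717 + 0.39343327×0.8283 = 0.350869
  M+4: 0.39343327×0.1717 + 0.35453873×0.8283 = 0.361217
  M+6: 0.35453873×0.1717 + 0.10649642×0.8283 = 0.149085
  M+8: 0.10649642×0.1717 = 0.018285
Scale to base peak (0.361217) = 100: 33.4 : 97.1 : 100.0 : 41.3 : 5.1

33.4 : 97.1 : 100.0 : 41.3 : 5.1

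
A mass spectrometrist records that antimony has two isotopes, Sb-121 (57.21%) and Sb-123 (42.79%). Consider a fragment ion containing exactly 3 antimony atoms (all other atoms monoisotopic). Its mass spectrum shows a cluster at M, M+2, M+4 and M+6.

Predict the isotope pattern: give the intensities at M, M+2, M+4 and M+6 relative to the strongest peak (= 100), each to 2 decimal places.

The 3 Sb atoms are independent, so intensities follow the terms of (0.5721 + 0.4279)^3.
P(M) = 0.5721^3 = 0.187247
P(M+2) = 3 × 0.5721^2 × 0.4279^1 = 0.420153
P(M+4) = 3 × 0.5721^1 × 0.4279^2 = 0.314252
P(M+6) = 0.4279^3 = 0.078348
The M+2 peak is largest (0.420153); scaling to 100 gives 44.57 : 100.00 : 74.79 : 18.65.

44.57 : 100.00 : 74.79 : 18.65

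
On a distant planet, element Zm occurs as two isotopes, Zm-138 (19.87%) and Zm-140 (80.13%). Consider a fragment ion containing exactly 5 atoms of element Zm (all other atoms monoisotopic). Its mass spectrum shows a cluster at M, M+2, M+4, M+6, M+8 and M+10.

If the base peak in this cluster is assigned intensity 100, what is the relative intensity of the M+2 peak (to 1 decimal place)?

(0.1987 + 0.8013)^5 gives M 0.0003, M+2 0.0062, M+4 0.0504, M+6 0.2031, M+8 0.4096, M+10 0.3304; the largest is M+8.
P(M+8) = C(5,4) × 0.1987^1 × 0.8013^4 = 5 × 0.1987 × 0.4122689 = 0.409589 (base)
P(M+2) = C(5,1) × 0.1987^4 × 0.8013^1 = 5 × 0.0015588 × 0.8013 = 0.006245
Relative intensity = 0.006245 / 0.409589 × 100 = 1.5

1.5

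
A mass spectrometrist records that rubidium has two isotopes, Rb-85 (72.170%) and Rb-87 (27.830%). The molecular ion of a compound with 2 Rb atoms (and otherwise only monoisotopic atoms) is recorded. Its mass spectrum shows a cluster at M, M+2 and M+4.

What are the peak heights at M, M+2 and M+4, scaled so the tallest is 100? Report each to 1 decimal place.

100.0 : 77.1 : 14.9

Each Rb atom is independently Rb-85 (p = 0.72170) or Rb-87 (q = 0.27830); the cluster is the binomial expansion (p + q)^2.
P(M) = 0.72170^2 = 0.520851
P(M+2) = 2 × 0.72170^1 × 0.27830^1 = 0.401698
P(M+4) = 0.27830^2 = 0.077451
The M peak is largest (0.520851); scaling to 100 gives 100.0 : 77.1 : 14.9.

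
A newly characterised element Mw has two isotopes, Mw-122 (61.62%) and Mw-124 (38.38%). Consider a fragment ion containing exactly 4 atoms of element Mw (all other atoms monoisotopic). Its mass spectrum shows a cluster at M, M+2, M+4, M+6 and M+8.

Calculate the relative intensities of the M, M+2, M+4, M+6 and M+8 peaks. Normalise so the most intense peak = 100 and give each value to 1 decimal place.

The 4 Mw atoms are independent, so intensities follow the terms of (0.6162 + 0.3838)^4.
P(M) = 0.6162^4 = 0.144174
P(M+2) = 4 × 0.6162^3 × 0.3838^1 = 0.359195
P(M+4) = 6 × 0.6162^2 × 0.3838^2 = 0.335587
P(M+6) = 4 × 0.6162^1 × 0.3838^3 = 0.139347
P(M+8) = 0.3838^4 = 0.021698
The M+2 peak is largest (0.359195); scaling to 100 gives 40.1 : 100.0 : 93.4 : 38.8 : 6.0.

40.1 : 100.0 : 93.4 : 38.8 : 6.0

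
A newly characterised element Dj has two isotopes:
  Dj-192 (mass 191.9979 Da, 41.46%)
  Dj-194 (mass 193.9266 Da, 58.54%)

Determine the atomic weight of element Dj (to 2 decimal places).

Weight each isotope mass by its fractional abundance: 0.4146 × 191.9979 + 0.5854 × 193.9266
= 79.60233 + 113.52463 = 193.12696 Da

193.13 Da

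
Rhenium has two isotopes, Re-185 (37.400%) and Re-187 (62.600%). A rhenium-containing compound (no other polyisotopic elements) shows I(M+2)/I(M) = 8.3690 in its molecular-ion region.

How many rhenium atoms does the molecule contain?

The M+2/M ratio from n Re atoms is n · q/p = n · 0.62600/0.37400.
n = 8.3690 × 0.37400/0.62600 = 5.00 ≈ 5

5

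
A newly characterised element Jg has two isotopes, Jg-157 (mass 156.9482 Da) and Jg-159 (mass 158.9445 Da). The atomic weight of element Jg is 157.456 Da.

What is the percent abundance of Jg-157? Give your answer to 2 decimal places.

74.56%

Writing the weighted mean with unknown fraction x of Jg-157:
156.9482·x + 158.9445·(1 − x) = 157.456
(156.9482 − 158.9445)·x = 157.456 − 158.9445
x = -1.4885 / -1.9963 = 0.74563 → 74.56% Jg-157, 25.44% Jg-159.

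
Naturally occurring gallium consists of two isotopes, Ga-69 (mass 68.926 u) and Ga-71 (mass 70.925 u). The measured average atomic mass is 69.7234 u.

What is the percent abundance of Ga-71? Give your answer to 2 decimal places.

39.89%

Writing the weighted mean with unknown fraction x of Ga-69:
68.926·x + 70.925·(1 − x) = 69.7234
(68.926 − 70.925)·x = 69.7234 − 70.925
x = -1.2016 / -1.999 = 0.60110 → 60.11% Ga-69, 39.89% Ga-71.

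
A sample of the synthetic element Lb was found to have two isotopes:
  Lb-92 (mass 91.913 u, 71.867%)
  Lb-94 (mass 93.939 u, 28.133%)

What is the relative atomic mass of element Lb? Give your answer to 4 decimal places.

Average mass = Σ (abundance × isotope mass) = 0.71867 × 91.913 + 0.28133 × 93.939
= 66.05512 + 26.42786 = 92.48298 u

92.4830 u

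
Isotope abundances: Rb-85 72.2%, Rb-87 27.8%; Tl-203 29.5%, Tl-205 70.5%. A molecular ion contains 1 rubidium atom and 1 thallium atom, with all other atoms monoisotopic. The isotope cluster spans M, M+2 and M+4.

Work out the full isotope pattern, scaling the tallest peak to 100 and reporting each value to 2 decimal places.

36.04 : 100.00 : 33.16

Rubidium pattern (n=1): 0.7220 : 0.2780
Thallium pattern (n=1): 0.2950 : 0.7050
Convolve the two distributions (both contribute in 2-u steps):
  M: 0.7220×0.2950 = 0.212990
  M+2: 0.7220×0.7050 + 0.2780×0.2950 = 0.591020
  M+4: 0.2780×0.7050 = 0.195990
Scale to base peak (0.591020) = 100: 36.04 : 100.00 : 33.16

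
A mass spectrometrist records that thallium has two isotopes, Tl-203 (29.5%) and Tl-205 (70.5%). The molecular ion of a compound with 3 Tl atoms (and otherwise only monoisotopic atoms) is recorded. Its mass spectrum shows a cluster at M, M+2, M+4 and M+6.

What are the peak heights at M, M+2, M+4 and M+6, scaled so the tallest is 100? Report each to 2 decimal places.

5.84 : 41.84 : 100.00 : 79.66

The 3 Tl atoms are independent, so intensities follow the terms of (0.295 + 0.705)^3.
P(M) = 0.295^3 = 0.025672
P(M+2) = 3 × 0.295^2 × 0.705^1 = 0.184058
P(M+4) = 3 × 0.295^1 × 0.705^2 = 0.439867
P(M+6) = 0.705^3 = 0.350403
The M+4 peak is largest (0.439867); scaling to 100 gives 5.84 : 41.84 : 100.00 : 79.66.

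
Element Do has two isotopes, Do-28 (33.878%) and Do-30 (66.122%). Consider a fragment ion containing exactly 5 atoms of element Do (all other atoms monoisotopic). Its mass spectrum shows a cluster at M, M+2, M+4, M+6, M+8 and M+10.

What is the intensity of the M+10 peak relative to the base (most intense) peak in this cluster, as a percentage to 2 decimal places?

38.09%

Term probabilities: M 0.0045, M+2 0.0435, M+4 0.1700, M+6 0.3318, M+8 0.3238, M+10 0.1264. Base peak = M+6.
P(M+6) = C(5,3) × 0.33878^2 × 0.66122^3 = 10 × 0.11477189 × 0.28909324 = 0.331798 (base)
P(M+10) = C(5,5) × 0.33878^0 × 0.66122^5 = 1 × 1.0000 × 0.126395 = 0.126395
Relative intensity = 0.126395 / 0.331798 × 100 = 38.09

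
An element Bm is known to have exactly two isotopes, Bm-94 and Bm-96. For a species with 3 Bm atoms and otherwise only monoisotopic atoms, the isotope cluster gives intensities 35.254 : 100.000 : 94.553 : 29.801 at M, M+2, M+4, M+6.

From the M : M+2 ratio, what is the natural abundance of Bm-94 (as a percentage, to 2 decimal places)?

If p is the fraction of Bm that is Bm-94, then I(M+2)/I(M) = [C(3,1)·p^2·(1−p)] / p^3 = 3·(1−p)/p = 100.000/35.254 = 2.8366
(1−p)/p = 2.8366/3 = 0.9455  ⇒  p = 1/(1 + 0.9455) = 0.5140
Bm-94: 51.40%, Bm-96: 48.60%.

51.40%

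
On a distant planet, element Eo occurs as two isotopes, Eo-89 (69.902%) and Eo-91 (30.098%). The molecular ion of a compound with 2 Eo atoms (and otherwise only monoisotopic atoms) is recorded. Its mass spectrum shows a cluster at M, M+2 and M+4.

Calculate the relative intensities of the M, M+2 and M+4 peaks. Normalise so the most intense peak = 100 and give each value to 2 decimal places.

100.00 : 86.11 : 18.54

The 2 Eo atoms are independent, so intensities follow the terms of (0.69902 + 0.30098)^2.
P(M) = 0.69902^2 = 0.488629
P(M+2) = 2 × 0.69902^1 × 0.30098^1 = 0.420782
P(M+4) = 0.30098^2 = 0.090589
The M peak is largest (0.488629); scaling to 100 gives 100.00 : 86.11 : 18.54.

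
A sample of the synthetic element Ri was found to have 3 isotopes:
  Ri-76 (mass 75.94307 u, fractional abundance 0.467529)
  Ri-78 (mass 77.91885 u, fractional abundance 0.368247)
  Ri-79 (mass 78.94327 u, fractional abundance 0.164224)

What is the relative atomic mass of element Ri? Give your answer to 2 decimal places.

Weight each isotope mass by its fractional abundance: 0.467529 × 75.94307 + 0.368247 × 77.91885 + 0.164224 × 78.94327
= 35.505588 + 28.693383 + 12.964380 = 77.163351 u

77.16 u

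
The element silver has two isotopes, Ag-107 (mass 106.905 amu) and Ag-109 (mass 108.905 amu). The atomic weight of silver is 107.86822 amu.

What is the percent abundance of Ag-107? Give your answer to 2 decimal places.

51.84%

Writing the weighted mean with unknown fraction x of Ag-107:
106.905·x + 108.905·(1 − x) = 107.86822
(106.905 − 108.905)·x = 107.86822 − 108.905
x = -1.03678 / -2.000 = 0.51839 → 51.84% Ag-107, 48.16% Ag-109.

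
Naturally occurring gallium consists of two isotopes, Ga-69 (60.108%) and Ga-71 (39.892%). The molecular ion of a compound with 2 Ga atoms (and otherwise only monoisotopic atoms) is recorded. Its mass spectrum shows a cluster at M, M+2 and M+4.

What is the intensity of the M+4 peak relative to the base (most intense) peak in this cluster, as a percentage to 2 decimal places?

(0.60108 + 0.39892)^2 gives M 0.3613, M+2 0.4796, M+4 0.1591; the largest is M+2.
P(M+2) = C(2,1) × 0.60108^1 × 0.39892^1 = 2 × 0.60108 × 0.39892 = 0.479566 (base)
P(M+4) = C(2,2) × 0.60108^0 × 0.39892^2 = 1 × 1.0000 × 0.15913717 = 0.159137
Relative intensity = 0.159137 / 0.479566 × 100 = 33.18

33.18%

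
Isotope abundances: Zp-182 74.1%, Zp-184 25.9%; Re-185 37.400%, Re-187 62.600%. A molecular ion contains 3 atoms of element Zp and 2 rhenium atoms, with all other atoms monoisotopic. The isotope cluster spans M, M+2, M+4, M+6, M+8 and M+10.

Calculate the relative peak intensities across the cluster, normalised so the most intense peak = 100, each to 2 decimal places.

14.97 : 65.83 : 100.00 : 63.00 : 17.52 : 1.79

Element Zp pattern (n=3): 0.40686902 : 0.42663594 : 0.14912106 : 0.01737398
Rhenium pattern (n=2): 0.139876 : 0.468248 : 0.391876
Convolve the two distributions (both contribute in 2-u steps):
  M: 0.40686902×0.139876 = 0.056911
  M+2: 0.40686902×0.468248 + 0.42663594×0.139876 = 0.250192
  M+4: 0.40686902×0.391876 + 0.42663594×0.468248 + 0.14912106×0.139876 = 0.380072
  M+6: 0.42663594×0.391876 + 0.14912106×0.468248 + 0.01737398×0.139876 = 0.239444
  M+8: 0.14912106×0.391876 + 0.01737398×0.468248 = 0.066572
  M+10: 0.01737398×0.391876 = 0.006808
Scale to base peak (0.380072) = 100: 14.97 : 65.83 : 100.00 : 63.00 : 17.52 : 1.79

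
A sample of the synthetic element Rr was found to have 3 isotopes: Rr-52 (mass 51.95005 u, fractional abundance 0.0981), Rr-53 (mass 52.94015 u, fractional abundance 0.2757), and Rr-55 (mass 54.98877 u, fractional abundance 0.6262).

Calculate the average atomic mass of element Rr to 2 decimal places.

54.13 u

The abundance-weighted mean is 0.0981 × 51.95005 + 0.2757 × 52.94015 + 0.6262 × 54.98877
= 5.096300 + 14.595599 + 34.433968 = 54.125867 u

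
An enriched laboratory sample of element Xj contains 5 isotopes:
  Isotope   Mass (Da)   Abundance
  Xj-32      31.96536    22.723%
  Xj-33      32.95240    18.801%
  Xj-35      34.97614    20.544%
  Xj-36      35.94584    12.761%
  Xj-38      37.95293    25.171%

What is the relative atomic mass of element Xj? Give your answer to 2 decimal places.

34.78 Da

The abundance-weighted mean is 0.22723 × 31.96536 + 0.18801 × 32.95240 + 0.20544 × 34.97614 + 0.12761 × 35.94584 + 0.25171 × 37.95293
= 7.263489 + 6.195381 + 7.185498 + 4.587049 + 9.553132 = 34.784549 Da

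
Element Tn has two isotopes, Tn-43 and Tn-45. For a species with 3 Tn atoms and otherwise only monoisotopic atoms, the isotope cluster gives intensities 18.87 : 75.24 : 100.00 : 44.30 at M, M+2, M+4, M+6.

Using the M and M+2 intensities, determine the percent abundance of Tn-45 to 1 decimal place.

57.1%

Let p = fractional abundance of Tn-43. I(M+2)/I(M) = [C(3,1)·p^2·(1−p)] / p^3 = 3·(1−p)/p = 75.24/18.87 = 3.9873
(1−p)/p = 3.9873/3 = 1.3291  ⇒  p = 1/(1 + 1.3291) = 0.4294
Tn-43: 42.9%, Tn-45: 57.1%.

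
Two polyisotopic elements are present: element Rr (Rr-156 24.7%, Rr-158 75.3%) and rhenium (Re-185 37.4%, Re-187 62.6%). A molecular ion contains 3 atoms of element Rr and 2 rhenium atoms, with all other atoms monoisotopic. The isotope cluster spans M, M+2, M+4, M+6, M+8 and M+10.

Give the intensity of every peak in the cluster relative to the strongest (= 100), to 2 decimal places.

0.58 : 7.22 : 35.44 : 85.16 : 100.00 : 45.89

Element Rr pattern (n=3): 0.01506922 : 0.13781933 : 0.42015367 : 0.42695778
Rhenium pattern (n=2): 0.139876 : 0.468248 : 0.391876
Convolve the two distributions (both contribute in 2-u steps):
  M: 0.01506922×0.139876 = 0.002108
  M+2: 0.01506922×0.468248 + 0.13781933×0.139876 = 0.026334
  M+4: 0.01506922×0.391876 + 0.13781933×0.468248 + 0.42015367×0.139876 = 0.129208
  M+6: 0.13781933×0.391876 + 0.42015367×0.468248 + 0.42695778×0.139876 = 0.310465
  M+8: 0.42015367×0.391876 + 0.42695778×0.468248 = 0.364570
  M+10: 0.42695778×0.391876 = 0.167315
Scale to base peak (0.364570) = 100: 0.58 : 7.22 : 35.44 : 85.16 : 100.00 : 45.89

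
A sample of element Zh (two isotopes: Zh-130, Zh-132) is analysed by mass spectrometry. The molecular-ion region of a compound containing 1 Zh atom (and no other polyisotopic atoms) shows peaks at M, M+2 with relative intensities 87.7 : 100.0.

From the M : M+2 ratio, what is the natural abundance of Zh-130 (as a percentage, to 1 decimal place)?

46.7%

If p is the fraction of Zh that is Zh-130, then I(M+2)/I(M) = [C(1,1)·p^0·(1−p)] / p^1 = 1·(1−p)/p = 100.0/87.7 = 1.1403
(1−p)/p = 1.1403/1 = 1.1403  ⇒  p = 1/(1 + 1.1403) = 0.4672
Zh-130: 46.7%, Zh-132: 53.3%.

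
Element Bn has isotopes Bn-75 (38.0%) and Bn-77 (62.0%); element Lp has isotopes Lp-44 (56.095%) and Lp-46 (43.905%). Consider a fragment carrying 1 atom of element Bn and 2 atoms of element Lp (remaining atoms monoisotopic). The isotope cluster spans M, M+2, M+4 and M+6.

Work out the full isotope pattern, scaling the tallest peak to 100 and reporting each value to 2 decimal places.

Element Bn pattern (n=1): 0.3800 : 0.6200
Element Lp pattern (n=2): 0.3146649 : 0.49257019 : 0.1927649
Convolve the two distributions (both contribute in 2-u steps):
  M: 0.3800×0.3146649 = 0.119573
  M+2: 0.3800×0.49257019 + 0.6200×0.3146649 = 0.382269
  M+4: 0.3800×0.1927649 + 0.6200×0.49257019 = 0.378644
  M+6: 0.6200×0.1927649 = 0.119514
Scale to base peak (0.382269) = 100: 31.28 : 100.00 : 99.05 : 31.26

31.28 : 100.00 : 99.05 : 31.26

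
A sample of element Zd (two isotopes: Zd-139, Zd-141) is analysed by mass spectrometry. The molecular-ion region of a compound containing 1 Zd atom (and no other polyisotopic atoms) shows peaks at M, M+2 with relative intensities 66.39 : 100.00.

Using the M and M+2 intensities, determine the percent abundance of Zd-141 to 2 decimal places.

60.10%

Let p = fractional abundance of Zd-139. I(M+2)/I(M) = [C(1,1)·p^0·(1−p)] / p^1 = 1·(1−p)/p = 100.00/66.39 = 1.5063
(1−p)/p = 1.5063/1 = 1.5063  ⇒  p = 1/(1 + 1.5063) = 0.3990
Zd-139: 39.90%, Zd-141: 60.10%.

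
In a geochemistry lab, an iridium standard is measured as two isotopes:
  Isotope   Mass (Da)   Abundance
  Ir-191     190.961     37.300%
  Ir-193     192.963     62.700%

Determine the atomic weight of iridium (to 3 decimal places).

192.216 Da

Ar = Σ fᵢ·mᵢ = 0.37300 × 190.961 + 0.62700 × 192.963
= 71.2285 + 120.9878 = 192.2163 Da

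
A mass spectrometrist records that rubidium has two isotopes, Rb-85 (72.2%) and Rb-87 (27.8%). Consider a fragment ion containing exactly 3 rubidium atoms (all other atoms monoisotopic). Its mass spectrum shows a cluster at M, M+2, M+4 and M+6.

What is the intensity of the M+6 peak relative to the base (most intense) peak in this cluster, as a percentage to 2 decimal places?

Term probabilities: M 0.3764, M+2 0.4348, M+4 0.1674, M+6 0.0215. Base peak = M+2.
P(M+2) = C(3,1) × 0.722^2 × 0.278^1 = 3 × 0.521284 × 0.2780 = 0.434751 (base)
P(M+6) = C(3,3) × 0.722^0 × 0.278^3 = 1 × 1.0000 × 0.02148495 = 0.021485
Relative intensity = 0.021485 / 0.434751 × 100 = 4.94

4.94%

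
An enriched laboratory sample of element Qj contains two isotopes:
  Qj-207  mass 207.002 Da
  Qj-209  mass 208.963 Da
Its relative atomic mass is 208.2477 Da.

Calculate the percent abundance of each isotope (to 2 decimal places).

Qj-207: 36.48%, Qj-209: 63.52%

With x = fraction of Qj-207 (so Qj-209 is 1 − x):
207.002·x + 208.963·(1 − x) = 208.2477
(207.002 − 208.963)·x = 208.2477 − 208.963
x = -0.7153 / -1.961 = 0.36476 → 36.48% Qj-207, 63.52% Qj-209.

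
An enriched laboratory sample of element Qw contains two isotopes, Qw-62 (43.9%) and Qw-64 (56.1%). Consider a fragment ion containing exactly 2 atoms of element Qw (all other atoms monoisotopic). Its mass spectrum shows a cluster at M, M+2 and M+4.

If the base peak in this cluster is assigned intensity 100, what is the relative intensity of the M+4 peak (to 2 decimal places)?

Binomial terms of (0.439 + 0.561)^2: M 0.1927, M+2 0.4926, M+4 0.3147 → M+2 is the base peak.
P(M+2) = C(2,1) × 0.439^1 × 0.561^1 = 2 × 0.4390 × 0.5610 = 0.492558 (base)
P(M+4) = C(2,2) × 0.439^0 × 0.561^2 = 1 × 1.0000 × 0.314721 = 0.314721
Relative intensity = 0.314721 / 0.492558 × 100 = 63.90

63.90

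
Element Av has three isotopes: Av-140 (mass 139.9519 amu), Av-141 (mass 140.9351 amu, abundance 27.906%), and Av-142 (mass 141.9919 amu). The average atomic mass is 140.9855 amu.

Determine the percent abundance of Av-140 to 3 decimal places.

The remaining 72.094% is split between Av-140 (fraction x) and Av-142 (fraction 0.72094 − x).
Substituting: 139.9519x + 141.9919(0.72094 − x) = 101.656150994
(139.9519 − 141.9919)x = -0.711489392  ⇒  x = 0.34877, y = 0.37217
Av-140: 34.877%, Av-142: 37.217%.

34.877%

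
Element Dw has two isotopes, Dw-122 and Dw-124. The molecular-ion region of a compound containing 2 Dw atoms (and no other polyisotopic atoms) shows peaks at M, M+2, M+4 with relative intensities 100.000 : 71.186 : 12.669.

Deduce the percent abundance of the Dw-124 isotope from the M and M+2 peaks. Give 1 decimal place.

If p is the fraction of Dw that is Dw-122, then I(M+2)/I(M) = [C(2,1)·p^1·(1−p)] / p^2 = 2·(1−p)/p = 71.186/100.000 = 0.7119
(1−p)/p = 0.7119/2 = 0.3559  ⇒  p = 1/(1 + 0.3559) = 0.7375
Dw-122: 73.8%, Dw-124: 26.2%.

26.2%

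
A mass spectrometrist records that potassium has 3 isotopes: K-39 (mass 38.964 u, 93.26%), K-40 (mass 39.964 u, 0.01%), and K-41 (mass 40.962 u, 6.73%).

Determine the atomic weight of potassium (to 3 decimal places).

Weight each isotope mass by its fractional abundance: 0.9326 × 38.964 + 0.0001 × 39.964 + 0.0673 × 40.962
= 36.3378 + 0.0040 + 2.7567 = 39.0985 u

39.099 u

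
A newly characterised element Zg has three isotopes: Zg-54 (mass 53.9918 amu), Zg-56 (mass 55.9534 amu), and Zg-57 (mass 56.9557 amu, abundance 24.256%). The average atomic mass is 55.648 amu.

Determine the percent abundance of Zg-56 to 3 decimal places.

47.781%

Let x and y be the fractions of Zg-54 and Zg-56. Then x + y = 1 − 0.24256 = 0.75744 and 53.9918x + 55.9534y = 55.648 − 0.24256×56.9557 = 41.832825408.
Substituting: 53.9918x + 55.9534(0.75744 − x) = 41.832825408
(53.9918 − 55.9534)x = -0.548517888  ⇒  x = 0.27963, y = 0.47781
Zg-54: 27.963%, Zg-56: 47.781%.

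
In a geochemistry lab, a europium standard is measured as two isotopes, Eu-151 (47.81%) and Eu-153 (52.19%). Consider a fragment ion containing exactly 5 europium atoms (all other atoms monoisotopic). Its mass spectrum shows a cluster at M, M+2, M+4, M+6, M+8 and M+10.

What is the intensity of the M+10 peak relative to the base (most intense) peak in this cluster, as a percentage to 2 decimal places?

11.92%

(0.4781 + 0.5219)^5 gives M 0.0250, M+2 0.1363, M+4 0.2977, M+6 0.3249, M+8 0.1774, M+10 0.0387; the largest is M+6.
P(M+6) = C(5,3) × 0.4781^2 × 0.5219^3 = 10 × 0.22857961 × 0.14215492 = 0.324937 (base)
P(M+10) = C(5,5) × 0.4781^0 × 0.5219^5 = 1 × 1.0000 × 0.0387201 = 0.038720
Relative intensity = 0.038720 / 0.324937 × 100 = 11.92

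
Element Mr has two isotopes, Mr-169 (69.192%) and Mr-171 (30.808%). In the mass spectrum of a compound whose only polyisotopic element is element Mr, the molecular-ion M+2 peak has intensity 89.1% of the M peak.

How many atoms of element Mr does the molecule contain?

2

For n independent Mr atoms, I(M+2)/I(M) = n · (abundance Mr-171) / (abundance Mr-169) = n · 0.30808/0.69192.
n = 0.891 × 0.69192/0.30808 = 2.00 ≈ 2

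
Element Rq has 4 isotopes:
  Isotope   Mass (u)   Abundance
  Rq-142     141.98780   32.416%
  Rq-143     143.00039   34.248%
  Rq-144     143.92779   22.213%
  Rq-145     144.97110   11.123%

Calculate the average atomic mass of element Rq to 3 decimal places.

Weight each isotope mass by its fractional abundance: 0.32416 × 141.98780 + 0.34248 × 143.00039 + 0.22213 × 143.92779 + 0.11123 × 144.97110
= 46.026765 + 48.974774 + 31.970680 + 16.125135 = 143.097354 u

143.097 u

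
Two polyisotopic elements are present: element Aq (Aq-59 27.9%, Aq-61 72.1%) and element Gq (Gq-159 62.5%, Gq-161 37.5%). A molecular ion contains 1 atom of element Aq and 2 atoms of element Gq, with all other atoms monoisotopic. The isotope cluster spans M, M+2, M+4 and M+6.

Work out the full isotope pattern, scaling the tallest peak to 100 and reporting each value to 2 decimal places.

Element Aq pattern (n=1): 0.2790 : 0.7210
Element Gq pattern (n=2): 0.390625 : 0.46875 : 0.140625
Convolve the two distributions (both contribute in 2-u steps):
  M: 0.2790×0.390625 = 0.108984
  M+2: 0.2790×0.46875 + 0.7210×0.390625 = 0.412422
  M+4: 0.2790×0.140625 + 0.7210×0.46875 = 0.377203
  M+6: 0.7210×0.140625 = 0.101391
Scale to base peak (0.412422) = 100: 26.43 : 100.00 : 91.46 : 24.58

26.43 : 100.00 : 91.46 : 24.58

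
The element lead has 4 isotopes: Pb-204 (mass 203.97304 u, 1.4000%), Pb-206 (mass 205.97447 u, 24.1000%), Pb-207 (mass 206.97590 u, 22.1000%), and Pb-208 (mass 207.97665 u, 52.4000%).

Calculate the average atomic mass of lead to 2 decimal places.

207.22 u

Average mass = Σ (abundance × isotope mass) = 0.014000 × 203.97304 + 0.241000 × 205.97447 + 0.221000 × 206.97590 + 0.524000 × 207.97665
= 2.855623 + 49.639847 + 45.741674 + 108.979765 = 207.216909 u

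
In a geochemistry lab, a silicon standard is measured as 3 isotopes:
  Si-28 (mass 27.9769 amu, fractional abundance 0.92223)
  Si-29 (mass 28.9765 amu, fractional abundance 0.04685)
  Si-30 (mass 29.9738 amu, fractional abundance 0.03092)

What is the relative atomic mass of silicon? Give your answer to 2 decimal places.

28.09 amu

Average mass = Σ (abundance × isotope mass) = 0.92223 × 27.9769 + 0.04685 × 28.9765 + 0.03092 × 29.9738
= 25.80114 + 1.35755 + 0.92679 = 28.08548 amu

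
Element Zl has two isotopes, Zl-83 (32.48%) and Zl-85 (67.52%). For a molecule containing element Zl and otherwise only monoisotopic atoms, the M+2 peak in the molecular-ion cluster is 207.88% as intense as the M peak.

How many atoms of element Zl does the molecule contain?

For n independent Zl atoms, I(M+2)/I(M) = n · (abundance Zl-85) / (abundance Zl-83) = n · 0.6752/0.3248.
n = 2.0788 × 0.3248/0.6752 = 1.00 ≈ 1

1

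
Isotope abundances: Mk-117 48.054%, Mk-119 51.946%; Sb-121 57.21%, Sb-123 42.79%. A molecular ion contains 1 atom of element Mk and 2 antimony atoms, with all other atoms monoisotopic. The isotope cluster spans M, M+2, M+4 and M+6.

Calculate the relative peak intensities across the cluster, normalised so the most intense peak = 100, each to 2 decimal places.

38.81 : 100.00 : 84.46 : 23.47

Element Mk pattern (n=1): 0.48054 : 0.51946
Antimony pattern (n=2): 0.32729841 : 0.48960318 : 0.18309841
Convolve the two distributions (both contribute in 2-u steps):
  M: 0.48054×0.32729841 = 0.157280
  M+2: 0.48054×0.48960318 + 0.51946×0.32729841 = 0.405292
  M+4: 0.48054×0.18309841 + 0.51946×0.48960318 = 0.342315
  M+6: 0.51946×0.18309841 = 0.095112
Scale to base peak (0.405292) = 100: 38.81 : 100.00 : 84.46 : 23.47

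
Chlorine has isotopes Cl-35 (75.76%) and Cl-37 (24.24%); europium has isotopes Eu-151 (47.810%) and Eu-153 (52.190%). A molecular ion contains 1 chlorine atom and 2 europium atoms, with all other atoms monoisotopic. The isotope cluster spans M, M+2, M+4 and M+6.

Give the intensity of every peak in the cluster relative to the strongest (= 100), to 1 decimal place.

Chlorine pattern (n=1): 0.7576 : 0.2424
Europium pattern (n=2): 0.22857961 : 0.49904078 : 0.27237961
Convolve the two distributions (both contribute in 2-u steps):
  M: 0.7576×0.22857961 = 0.173172
  M+2: 0.7576×0.49904078 + 0.2424×0.22857961 = 0.433481
  M+4: 0.7576×0.27237961 + 0.2424×0.49904078 = 0.327322
  M+6: 0.2424×0.27237961 = 0.066025
Scale to base peak (0.433481) = 100: 39.9 : 100.0 : 75.5 : 15.2

39.9 : 100.0 : 75.5 : 15.2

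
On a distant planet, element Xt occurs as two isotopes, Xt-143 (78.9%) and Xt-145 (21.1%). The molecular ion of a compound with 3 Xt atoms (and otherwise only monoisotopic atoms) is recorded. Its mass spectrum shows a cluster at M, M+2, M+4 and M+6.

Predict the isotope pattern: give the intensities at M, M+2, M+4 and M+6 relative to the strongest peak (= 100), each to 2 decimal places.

100.00 : 80.23 : 21.46 : 1.91

The 3 Xt atoms are independent, so intensities follow the terms of (0.789 + 0.211)^3.
P(M) = 0.789^3 = 0.491169
P(M+2) = 3 × 0.789^2 × 0.211^1 = 0.394056
P(M+4) = 3 × 0.789^1 × 0.211^2 = 0.105381
P(M+6) = 0.211^3 = 0.009394
The M peak is largest (0.491169); scaling to 100 gives 100.00 : 80.23 : 21.46 : 1.91.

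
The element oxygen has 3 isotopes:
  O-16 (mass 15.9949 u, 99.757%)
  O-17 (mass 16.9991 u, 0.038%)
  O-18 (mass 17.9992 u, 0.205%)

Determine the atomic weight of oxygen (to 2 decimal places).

16.00 u

The abundance-weighted mean is 0.99757 × 15.9949 + 0.00038 × 16.9991 + 0.00205 × 17.9992
= 15.95603 + 0.00646 + 0.03690 = 15.99939 u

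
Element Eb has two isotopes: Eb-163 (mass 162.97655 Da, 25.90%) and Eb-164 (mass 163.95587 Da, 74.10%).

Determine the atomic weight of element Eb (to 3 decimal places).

163.702 Da

The abundance-weighted mean is 0.2590 × 162.97655 + 0.7410 × 163.95587
= 42.210926 + 121.491300 = 163.702226 Da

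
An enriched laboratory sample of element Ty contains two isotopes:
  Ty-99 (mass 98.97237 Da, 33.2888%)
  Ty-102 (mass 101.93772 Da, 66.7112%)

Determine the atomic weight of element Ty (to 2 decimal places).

The abundance-weighted mean is 0.332888 × 98.97237 + 0.667112 × 101.93772
= 32.946714 + 68.003876 = 100.950590 Da

100.95 Da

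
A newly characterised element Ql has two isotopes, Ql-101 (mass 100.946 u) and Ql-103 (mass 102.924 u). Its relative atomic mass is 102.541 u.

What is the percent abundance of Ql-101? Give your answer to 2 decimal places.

19.36%

With x = fraction of Ql-101 (so Ql-103 is 1 − x):
100.946·x + 102.924·(1 − x) = 102.541
(100.946 − 102.924)·x = 102.541 − 102.924
x = -0.383 / -1.978 = 0.19363 → 19.36% Ql-101, 80.64% Ql-103.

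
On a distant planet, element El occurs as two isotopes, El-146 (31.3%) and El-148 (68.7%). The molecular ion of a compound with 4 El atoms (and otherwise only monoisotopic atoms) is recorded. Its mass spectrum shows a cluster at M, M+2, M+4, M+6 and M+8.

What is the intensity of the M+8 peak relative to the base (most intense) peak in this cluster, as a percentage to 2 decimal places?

54.87%

Binomial terms of (0.313 + 0.687)^4: M 0.0096, M+2 0.0843, M+4 0.2774, M+6 0.4060, M+8 0.2228 → M+6 is the base peak.
P(M+6) = C(4,3) × 0.313^1 × 0.687^3 = 4 × 0.3130 × 0.3242427 = 0.405952 (base)
P(M+8) = C(4,4) × 0.313^0 × 0.687^4 = 1 × 1.0000 × 0.22275474 = 0.222755
Relative intensity = 0.222755 / 0.405952 × 100 = 54.87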